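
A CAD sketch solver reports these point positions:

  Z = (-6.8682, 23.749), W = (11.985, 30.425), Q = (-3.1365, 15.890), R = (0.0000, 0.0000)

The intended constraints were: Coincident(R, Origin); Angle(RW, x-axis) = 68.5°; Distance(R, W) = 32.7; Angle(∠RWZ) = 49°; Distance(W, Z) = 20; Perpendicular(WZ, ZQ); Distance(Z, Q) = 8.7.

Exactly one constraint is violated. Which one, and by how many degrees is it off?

Perpendicular(WZ, ZQ) — off by 5.90°.

R = (0.00, 0.00) ✓; RW at 68.50° ✓; |RW| = 32.70 ✓; ∠RWZ = 49.00° ✓; |WZ| = 20.00 ✓; ∠(WZ, ZQ) = 95.90° ✗; |ZQ| = 8.700 ✓.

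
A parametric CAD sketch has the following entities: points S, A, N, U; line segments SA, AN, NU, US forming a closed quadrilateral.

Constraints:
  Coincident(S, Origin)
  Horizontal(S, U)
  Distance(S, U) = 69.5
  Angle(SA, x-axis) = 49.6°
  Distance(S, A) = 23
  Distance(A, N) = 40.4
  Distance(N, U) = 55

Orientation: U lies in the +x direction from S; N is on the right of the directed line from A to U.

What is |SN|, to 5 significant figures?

29.796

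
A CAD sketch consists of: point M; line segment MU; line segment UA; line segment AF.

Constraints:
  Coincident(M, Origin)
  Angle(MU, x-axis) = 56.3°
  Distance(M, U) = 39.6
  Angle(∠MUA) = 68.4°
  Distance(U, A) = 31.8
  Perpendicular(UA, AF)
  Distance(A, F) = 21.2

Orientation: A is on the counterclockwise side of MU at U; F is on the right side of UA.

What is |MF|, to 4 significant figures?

60.52

M is at the origin; MU runs at 56.3° with length 39.6, so U = 39.6·(cos 56.3°, sin 56.3°) = (21.97, 32.95). ∠MUA = 68.4°, so UA runs at 56.3° + (180° − 68.4°) = 167.9° from the x-axis; with |UA| = 31.8, A = U + 31.8·(cos 167.9°, sin 167.9°) = (-9.122, 39.61). The perpendicularity gives AF at right angles to UA; with |AF| = 21.2 on the right of UA, F = A + 21.2·(0.2096, 0.9778) = (-4.678, 60.34). Then |MF| = |F − M| = 60.52.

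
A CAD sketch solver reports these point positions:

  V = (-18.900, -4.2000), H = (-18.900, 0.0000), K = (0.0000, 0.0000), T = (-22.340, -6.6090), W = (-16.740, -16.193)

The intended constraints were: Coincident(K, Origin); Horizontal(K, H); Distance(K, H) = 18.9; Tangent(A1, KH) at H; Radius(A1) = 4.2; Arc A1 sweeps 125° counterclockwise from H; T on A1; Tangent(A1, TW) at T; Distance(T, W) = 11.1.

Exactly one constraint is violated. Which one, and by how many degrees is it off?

Tangent(A1, TW) at T — off by 4.71°.

K = (0.00, 0.00) ✓; K.y = 0.00, H.y = 0.00 ✓; |KH| = 18.90 ✓; ∠(VH, HK) = 90.00° ✓; |VH| = 4.200 ✓; bearing(V→T) − bearing(V→H) = 125.0° ✓; |VT| = 4.200 ✓; ∠(VT, TW) = 94.71° ✗; |TW| = 11.10 ✓.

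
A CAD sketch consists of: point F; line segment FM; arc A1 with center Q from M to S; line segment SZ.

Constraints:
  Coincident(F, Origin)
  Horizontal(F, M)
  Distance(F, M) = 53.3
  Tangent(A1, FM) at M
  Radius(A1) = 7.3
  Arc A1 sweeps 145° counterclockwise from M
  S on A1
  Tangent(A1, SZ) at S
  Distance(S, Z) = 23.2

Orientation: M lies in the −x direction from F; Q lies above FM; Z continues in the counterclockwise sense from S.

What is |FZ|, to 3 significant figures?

73.1

F is at the origin; FM is horizontal with |FM| = 53.3 and M on the −x side, so M = (-53.3, 0.00). Tangency of A1 to FM means the radius QM is perpendicular to FM, so Q = M + (0, 7.3) = (-53.3, 7.30). On A1, M sits at bearing -90° from Q; a 145° counterclockwise sweep puts S at bearing 55°, so S = Q + 7.3·(cos 55°, sin 55°) = (-49.1, 13.3). The tangent condition forces QS to be normal to SZ, so SZ runs along (−sin 55°, cos 55°); with |SZ| = 23.2, Z = (-68.1, 26.6). Then |FZ| = |Z − F| = 73.1.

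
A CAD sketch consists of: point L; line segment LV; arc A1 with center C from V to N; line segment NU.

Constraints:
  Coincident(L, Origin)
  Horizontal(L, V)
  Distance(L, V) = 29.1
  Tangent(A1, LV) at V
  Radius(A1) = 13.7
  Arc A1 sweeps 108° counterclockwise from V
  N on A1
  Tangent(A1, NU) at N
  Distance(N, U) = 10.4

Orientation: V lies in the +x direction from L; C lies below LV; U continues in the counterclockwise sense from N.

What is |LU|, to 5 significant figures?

33.854

L is at the origin; L and V share the same y with |LV| = 29.1 and V on the +x side, so V = (29.100, 0.0000). Since A1 is tangent to LV there, CV ⟂ LV, so C = V + (0, -13.7) = (29.100, -13.700). On A1, V sits at bearing 90° from C; a 108° counterclockwise sweep puts N at bearing 198°, so N = C + 13.7·(cos 198°, sin 198°) = (16.071, -17.934). A1 meets NU tangentially, so CN is at right angles to NU, so NU runs along (−sin 198°, cos 198°); with |NU| = 10.4, U = (19.284, -27.825). Then |LU| = |U − L| = 33.854.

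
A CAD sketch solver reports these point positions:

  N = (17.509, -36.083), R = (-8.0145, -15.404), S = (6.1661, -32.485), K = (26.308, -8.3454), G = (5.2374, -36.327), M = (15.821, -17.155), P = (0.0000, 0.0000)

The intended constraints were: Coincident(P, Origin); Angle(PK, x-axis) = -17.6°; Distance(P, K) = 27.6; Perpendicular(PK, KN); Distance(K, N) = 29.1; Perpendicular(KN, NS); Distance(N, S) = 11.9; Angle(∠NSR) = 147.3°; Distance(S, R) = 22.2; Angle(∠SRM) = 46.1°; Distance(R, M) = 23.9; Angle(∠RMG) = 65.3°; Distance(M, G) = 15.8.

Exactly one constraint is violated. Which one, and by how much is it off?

Distance(M, G) = 15.8 — off by 6.10.

P = (0.00, 0.00) ✓; PK at -17.60° ✓; |PK| = 27.60 ✓; ∠(PK, KN) = 90.00° ✓; |KN| = 29.10 ✓; ∠(KN, NS) = 90.00° ✓; |NS| = 11.90 ✓; ∠NSR = 147.3° ✓; |SR| = 22.20 ✓; ∠SRM = 46.10° ✓; |RM| = 23.90 ✓; ∠RMG = 65.30° ✓; |MG| = 21.90 ✗.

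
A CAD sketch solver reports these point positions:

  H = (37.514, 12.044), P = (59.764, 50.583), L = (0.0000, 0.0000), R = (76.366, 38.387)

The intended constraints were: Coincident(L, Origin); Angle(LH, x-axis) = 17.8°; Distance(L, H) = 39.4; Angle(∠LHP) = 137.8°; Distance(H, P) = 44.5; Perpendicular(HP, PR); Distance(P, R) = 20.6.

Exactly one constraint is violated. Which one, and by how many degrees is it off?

Perpendicular(HP, PR) — off by 6.30°.

L = (0.00, 0.00) ✓; LH at 17.80° ✓; |LH| = 39.40 ✓; ∠LHP = 137.8° ✓; |HP| = 44.50 ✓; ∠(HP, PR) = 96.30° ✗; |PR| = 20.60 ✓.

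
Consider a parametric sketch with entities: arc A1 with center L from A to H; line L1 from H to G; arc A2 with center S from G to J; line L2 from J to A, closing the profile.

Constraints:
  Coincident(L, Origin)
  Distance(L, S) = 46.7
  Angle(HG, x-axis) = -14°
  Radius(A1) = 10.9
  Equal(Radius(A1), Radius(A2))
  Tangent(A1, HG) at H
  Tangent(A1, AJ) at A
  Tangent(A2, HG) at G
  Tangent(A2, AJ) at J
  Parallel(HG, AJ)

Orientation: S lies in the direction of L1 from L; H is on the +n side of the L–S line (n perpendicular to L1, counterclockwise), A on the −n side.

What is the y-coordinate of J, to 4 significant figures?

-21.87

The slot axis is L1's direction at -14.0°, so u = (cos -14.0°, sin -14.0°) = (0.9703, -0.2419) and n = (−sin -14.0°, cos -14.0°) = (0.2419, 0.9703). L is at the origin and S lies 46.7 along u from L, so S = 46.7·u = (45.31, -11.30). Tangency of A1 to both parallel lines with radius 10.9 puts H and A at L ± 10.9·n: H = (2.637, 10.58), A = (-2.637, -10.58). Equal radii place G and J the same way about S: G = S + 10.9·n = (47.95, -0.7215), J = S − 10.9·n = (42.68, -21.87). So J.y = -21.87.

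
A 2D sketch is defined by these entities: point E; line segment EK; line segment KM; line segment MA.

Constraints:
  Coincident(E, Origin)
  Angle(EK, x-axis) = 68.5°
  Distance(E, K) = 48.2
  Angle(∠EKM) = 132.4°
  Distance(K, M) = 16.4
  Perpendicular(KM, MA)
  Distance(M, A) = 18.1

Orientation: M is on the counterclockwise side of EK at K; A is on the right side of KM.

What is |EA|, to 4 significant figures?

72.62

E is at the origin; EK runs at 68.5° with length 48.2, so K = 48.2·(cos 68.5°, sin 68.5°) = (17.67, 44.85). ∠EKM = 132.4°, so KM runs at 68.5° + (180° − 132.4°) = 116.1° from the x-axis; with |KM| = 16.4, M = K + 16.4·(cos 116.1°, sin 116.1°) = (10.45, 59.57). KM is perpendicular to MA; with |MA| = 18.1 on the right of KM, A = M + 18.1·(0.8980, 0.4399) = (26.70, 67.54). Then |EA| = |A − E| = 72.62.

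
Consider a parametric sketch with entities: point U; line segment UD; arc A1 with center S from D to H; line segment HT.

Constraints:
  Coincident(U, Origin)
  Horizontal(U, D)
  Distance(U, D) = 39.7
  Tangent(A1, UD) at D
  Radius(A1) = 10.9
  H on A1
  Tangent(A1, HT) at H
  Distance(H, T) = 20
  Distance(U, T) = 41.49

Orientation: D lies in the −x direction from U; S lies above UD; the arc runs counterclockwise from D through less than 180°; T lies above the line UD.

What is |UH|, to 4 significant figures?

30.67

U is at the origin; U and D share the same y with |UD| = 39.7 and D on the −x side, so D = (-39.70, 0.000). A1 meets UD tangentially, so SD is at right angles to UD, so S = D + (0, 10.9) = (-39.70, 10.90). Since SH ⟂ HT (tangency), |ST| = √(10.9² + 20.0²) = 22.78 regardless of where H sits on A1. So T lies on both circle(U, 41.49) and circle(S, 22.78); the above-UD intersection is T = (-28.12, 30.51). H is the foot of the tangent from T: H = (-28.81, 10.52).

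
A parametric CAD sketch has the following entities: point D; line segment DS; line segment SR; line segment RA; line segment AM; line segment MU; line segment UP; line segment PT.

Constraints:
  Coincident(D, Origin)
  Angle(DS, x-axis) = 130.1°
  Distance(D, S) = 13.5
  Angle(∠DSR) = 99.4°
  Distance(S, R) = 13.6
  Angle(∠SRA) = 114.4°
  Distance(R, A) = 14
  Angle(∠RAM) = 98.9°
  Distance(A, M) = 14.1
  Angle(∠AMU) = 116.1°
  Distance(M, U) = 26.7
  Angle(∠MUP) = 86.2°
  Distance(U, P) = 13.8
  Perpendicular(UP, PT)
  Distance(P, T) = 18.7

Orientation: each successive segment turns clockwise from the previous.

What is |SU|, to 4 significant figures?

16.86

∠RAM = 98.9° gives AM at -97.20° from the x-axis; with |AM| = 14.1, M = (11.82, 2.797). ∠AMU = 116.1° gives MU at -161.1° from the x-axis; with |MU| = 26.7, U = (-13.44, -5.852). Then |SU| = |U − S| = 16.86.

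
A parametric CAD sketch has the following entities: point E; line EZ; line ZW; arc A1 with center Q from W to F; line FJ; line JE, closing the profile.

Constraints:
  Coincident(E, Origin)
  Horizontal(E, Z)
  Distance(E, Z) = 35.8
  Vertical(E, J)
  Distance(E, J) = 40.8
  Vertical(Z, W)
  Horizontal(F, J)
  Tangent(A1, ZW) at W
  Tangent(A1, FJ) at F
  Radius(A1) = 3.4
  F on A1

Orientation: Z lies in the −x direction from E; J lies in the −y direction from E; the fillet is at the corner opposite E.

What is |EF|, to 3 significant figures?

52.1

The virtual corner opposite E is at (-35.8, -40.8). Since A1 is tangent to ZW there, QW ⟂ ZW and the tangent condition forces QF to be normal to FJ, with radius 3.4, so the center Q sits 3.4 in from both sides at Q = (-32.4, -37.4). That places the tangent points at W = (-35.8, -37.4) on ZW and F = (-32.4, -40.8) on FJ. Then |EF| = |F − E| = 52.1.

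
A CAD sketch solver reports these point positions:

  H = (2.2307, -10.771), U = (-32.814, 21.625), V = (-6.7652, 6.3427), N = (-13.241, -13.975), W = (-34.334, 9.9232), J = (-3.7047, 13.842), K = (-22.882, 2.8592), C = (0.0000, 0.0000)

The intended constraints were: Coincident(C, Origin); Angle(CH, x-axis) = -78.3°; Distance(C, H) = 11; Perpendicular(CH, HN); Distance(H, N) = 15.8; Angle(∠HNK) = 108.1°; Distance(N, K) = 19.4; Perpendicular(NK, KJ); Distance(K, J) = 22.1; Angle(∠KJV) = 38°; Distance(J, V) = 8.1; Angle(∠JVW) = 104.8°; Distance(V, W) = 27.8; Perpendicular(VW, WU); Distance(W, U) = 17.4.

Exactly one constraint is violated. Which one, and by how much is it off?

Distance(W, U) = 17.4 — off by 5.60.

C = (0.00, 0.00) ✓; CH at -78.30° ✓; |CH| = 11.00 ✓; ∠(CH, HN) = 90.00° ✓; |HN| = 15.80 ✓; ∠HNK = 108.1° ✓; |NK| = 19.40 ✓; ∠(NK, KJ) = 90.00° ✓; |KJ| = 22.10 ✓; ∠KJV = 38.00° ✓; |JV| = 8.100 ✓; ∠JVW = 104.8° ✓; |VW| = 27.80 ✓; ∠(VW, WU) = 90.00° ✓; |WU| = 11.80 ✗.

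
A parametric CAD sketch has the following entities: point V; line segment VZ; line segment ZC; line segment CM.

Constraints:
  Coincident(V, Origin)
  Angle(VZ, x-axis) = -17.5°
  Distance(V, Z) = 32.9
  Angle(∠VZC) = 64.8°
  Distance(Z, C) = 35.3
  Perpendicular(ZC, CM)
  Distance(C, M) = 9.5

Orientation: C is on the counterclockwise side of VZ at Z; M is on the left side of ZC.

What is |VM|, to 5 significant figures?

29.397

∠VZC = 64.8°, so ZC runs at -17.5° + (180° − 64.8°) = 97.700° from the x-axis; with |ZC| = 35.3, C = Z + 35.3·(cos 97.700°, sin 97.700°) = (26.648, 25.088). The perpendicularity gives CM at right angles to ZC; with |CM| = 9.5 on the left of ZC, M = C + 9.5·(-0.99098, -0.13399) = (17.233, 23.816). Then |VM| = |M − V| = 29.397.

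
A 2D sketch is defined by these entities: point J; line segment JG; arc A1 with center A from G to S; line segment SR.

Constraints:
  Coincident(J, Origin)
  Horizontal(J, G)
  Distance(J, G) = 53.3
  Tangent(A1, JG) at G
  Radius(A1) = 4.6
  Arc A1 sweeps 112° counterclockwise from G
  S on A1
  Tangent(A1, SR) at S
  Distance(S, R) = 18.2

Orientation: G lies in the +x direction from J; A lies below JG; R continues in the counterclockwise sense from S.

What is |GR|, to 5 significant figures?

23.338

On A1, G sits at bearing 90° from A; a 112° counterclockwise sweep puts S at bearing 202°, so S = A + 4.6·(cos 202°, sin 202°) = (49.035, -6.3232). Tangency of A1 to SR means the radius AS is perpendicular to SR, so SR runs along (−sin 202°, cos 202°); with |SR| = 18.2, R = (55.853, -23.198). Then |GR| = |R − G| = 23.338.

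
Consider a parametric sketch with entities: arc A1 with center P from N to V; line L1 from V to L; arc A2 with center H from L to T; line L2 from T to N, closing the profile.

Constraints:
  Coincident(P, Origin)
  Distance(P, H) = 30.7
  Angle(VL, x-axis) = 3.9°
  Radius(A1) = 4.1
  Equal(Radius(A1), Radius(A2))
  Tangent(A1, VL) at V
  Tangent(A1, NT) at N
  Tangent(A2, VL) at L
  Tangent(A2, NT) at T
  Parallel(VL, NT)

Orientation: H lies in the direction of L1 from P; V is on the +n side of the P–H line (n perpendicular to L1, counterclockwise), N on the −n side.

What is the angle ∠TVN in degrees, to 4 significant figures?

75.05°

The slot axis is L1's direction at 3.9°, so u = (cos 3.9°, sin 3.9°) = (0.9977, 0.06802) and n = (−sin 3.9°, cos 3.9°) = (-0.06802, 0.9977). P is at the origin and H lies 30.7 along u from P, so H = 30.7·u = (30.63, 2.088). Tangency of A1 to both parallel lines with radius 4.1 puts V and N at P ± 4.1·n: V = (-0.2789, 4.091), N = (0.2789, -4.091). Equal radii place L and T the same way about H: L = H + 4.1·n = (30.35, 6.179), T = H − 4.1·n = (30.91, -2.002). Then cos ∠TVN = VT·VN / (|VT||VN|), giving 75.05°.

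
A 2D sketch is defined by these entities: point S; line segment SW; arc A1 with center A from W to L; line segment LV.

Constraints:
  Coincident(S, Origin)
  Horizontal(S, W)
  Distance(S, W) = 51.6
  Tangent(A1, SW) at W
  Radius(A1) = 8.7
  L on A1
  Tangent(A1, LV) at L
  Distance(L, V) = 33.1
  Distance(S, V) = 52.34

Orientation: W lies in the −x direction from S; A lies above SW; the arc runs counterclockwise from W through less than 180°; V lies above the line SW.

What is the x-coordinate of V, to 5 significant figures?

-35.198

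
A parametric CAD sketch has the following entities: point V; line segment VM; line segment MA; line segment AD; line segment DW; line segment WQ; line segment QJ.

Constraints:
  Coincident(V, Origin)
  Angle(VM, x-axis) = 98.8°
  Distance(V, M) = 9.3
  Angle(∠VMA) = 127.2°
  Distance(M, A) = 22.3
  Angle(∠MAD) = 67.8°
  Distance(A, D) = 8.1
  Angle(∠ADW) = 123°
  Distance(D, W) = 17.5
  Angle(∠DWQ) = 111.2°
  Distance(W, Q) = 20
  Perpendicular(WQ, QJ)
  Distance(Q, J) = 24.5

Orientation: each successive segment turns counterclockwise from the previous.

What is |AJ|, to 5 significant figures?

21.651

V is at the origin; VM runs at 98.8° with length 9.3, so M = (-1.4228, 9.1905). ∠VMA = 127.2° gives MA at 151.60° from the x-axis; with |MA| = 22.3, A = (-21.039, 19.797). ∠MAD = 67.8° gives AD at -96.200° from the x-axis; with |AD| = 8.1, D = (-21.914, 11.744). ∠ADW = 123.0° gives DW at -39.200° from the x-axis; with |DW| = 17.5, W = (-8.3522, 0.68381). ∠DWQ = 111.2° gives WQ at 29.600° from the x-axis; with |WQ| = 20.0, Q = (9.0377, 10.563). The perpendicularity gives QJ at right angles to WQ, so QJ runs at 119.60°; with |QJ| = 24.5, J = (-3.0639, 31.865). Then |AJ| = |J − A| = 21.651.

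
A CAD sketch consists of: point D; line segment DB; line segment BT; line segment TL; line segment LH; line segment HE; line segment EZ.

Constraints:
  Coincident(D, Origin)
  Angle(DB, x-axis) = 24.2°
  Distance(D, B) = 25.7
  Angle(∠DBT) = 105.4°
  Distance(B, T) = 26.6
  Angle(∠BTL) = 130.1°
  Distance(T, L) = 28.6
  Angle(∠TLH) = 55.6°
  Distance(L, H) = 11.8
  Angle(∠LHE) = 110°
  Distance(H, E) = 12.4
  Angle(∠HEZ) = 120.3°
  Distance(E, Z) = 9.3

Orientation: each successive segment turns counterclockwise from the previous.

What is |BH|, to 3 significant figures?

40.5

D is at the origin; DB runs at 24.2° with length 25.7, so B = (23.4, 10.5). ∠DBT = 105.4° gives BT at 98.8° from the x-axis; with |BT| = 26.6, T = (19.4, 36.8). ∠BTL = 130.1° gives TL at 149° from the x-axis; with |TL| = 28.6, L = (-5.07, 51.7). ∠TLH = 55.6° gives LH at -86.9° from the x-axis; with |LH| = 11.8, H = (-4.43, 39.9). Then |BH| = |H − B| = 40.5.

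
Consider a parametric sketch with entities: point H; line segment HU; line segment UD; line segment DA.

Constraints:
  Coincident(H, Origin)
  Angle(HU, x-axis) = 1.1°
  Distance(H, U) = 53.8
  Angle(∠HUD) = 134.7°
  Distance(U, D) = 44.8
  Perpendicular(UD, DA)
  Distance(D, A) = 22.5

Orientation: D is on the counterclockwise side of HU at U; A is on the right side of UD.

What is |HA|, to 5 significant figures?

102.56

H is at the origin; HU runs at 1.1° with length 53.8, so U = 53.8·(cos 1.1°, sin 1.1°) = (53.790, 1.0328). ∠HUD = 134.7°, so UD runs at 1.1° + (180° − 134.7°) = 46.400° from the x-axis; with |UD| = 44.8, D = U + 44.8·(cos 46.400°, sin 46.400°) = (84.685, 33.476). UD is perpendicular to DA; with |DA| = 22.5 on the right of UD, A = D + 22.5·(0.72417, -0.68962) = (100.98, 17.959). Then |HA| = |A − H| = 102.56.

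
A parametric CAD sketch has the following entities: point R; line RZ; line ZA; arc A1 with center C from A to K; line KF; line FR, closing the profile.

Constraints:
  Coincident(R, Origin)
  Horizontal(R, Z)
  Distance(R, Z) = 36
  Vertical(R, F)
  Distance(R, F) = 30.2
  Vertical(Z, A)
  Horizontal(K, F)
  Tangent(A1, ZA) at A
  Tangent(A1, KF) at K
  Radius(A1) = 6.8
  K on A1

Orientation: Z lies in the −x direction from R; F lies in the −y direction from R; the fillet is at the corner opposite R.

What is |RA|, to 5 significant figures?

42.937

The virtual corner opposite R is at (-36.000, -30.200). Tangency of A1 to ZA means the radius CA is perpendicular to ZA and since A1 is tangent to KF there, CK ⟂ KF, with radius 6.8, so the center C sits 6.8 in from both sides at C = (-29.200, -23.400). That places the tangent points at A = (-36.000, -23.400) on ZA and K = (-29.200, -30.200) on KF. Then |RA| = |A − R| = 42.937.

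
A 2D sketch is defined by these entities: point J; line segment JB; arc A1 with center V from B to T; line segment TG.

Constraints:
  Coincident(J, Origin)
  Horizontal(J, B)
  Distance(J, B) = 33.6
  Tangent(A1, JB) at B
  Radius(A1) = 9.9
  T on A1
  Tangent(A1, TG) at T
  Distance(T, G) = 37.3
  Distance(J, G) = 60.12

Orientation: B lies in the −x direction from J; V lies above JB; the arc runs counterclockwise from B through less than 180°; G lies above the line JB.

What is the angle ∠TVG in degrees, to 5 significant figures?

75.136°

Checks: ∠(VB, BJ) = 90.00° ✓; |VT| = 9.900 ✓; ∠(VT, TG) = 90.00° ✓; |TG| = 37.30 ✓; |JG| = 60.12 ✓.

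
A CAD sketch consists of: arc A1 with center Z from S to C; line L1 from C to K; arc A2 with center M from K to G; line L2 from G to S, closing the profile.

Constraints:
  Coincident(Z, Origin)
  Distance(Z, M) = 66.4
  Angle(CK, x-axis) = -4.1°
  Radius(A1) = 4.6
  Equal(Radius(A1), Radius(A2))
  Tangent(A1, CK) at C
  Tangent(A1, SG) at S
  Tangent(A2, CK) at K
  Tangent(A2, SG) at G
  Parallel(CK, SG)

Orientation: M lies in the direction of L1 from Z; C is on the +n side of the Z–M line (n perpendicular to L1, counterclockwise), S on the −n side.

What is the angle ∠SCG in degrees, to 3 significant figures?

82.1°

The slot axis is L1's direction at -4.1°, so u = (cos -4.1°, sin -4.1°) = (0.997, -0.0715) and n = (−sin -4.1°, cos -4.1°) = (0.0715, 0.997). Z is at the origin and M lies 66.4 along u from Z, so M = 66.4·u = (66.2, -4.75). Tangency of A1 to both parallel lines with radius 4.6 puts C and S at Z ± 4.6·n: C = (0.329, 4.59), S = (-0.329, -4.59). Equal radii place K and G the same way about M: K = M + 4.6·n = (66.6, -0.159), G = M − 4.6·n = (65.9, -9.34). Then cos ∠SCG = CS·CG / (|CS||CG|), giving 82.1°.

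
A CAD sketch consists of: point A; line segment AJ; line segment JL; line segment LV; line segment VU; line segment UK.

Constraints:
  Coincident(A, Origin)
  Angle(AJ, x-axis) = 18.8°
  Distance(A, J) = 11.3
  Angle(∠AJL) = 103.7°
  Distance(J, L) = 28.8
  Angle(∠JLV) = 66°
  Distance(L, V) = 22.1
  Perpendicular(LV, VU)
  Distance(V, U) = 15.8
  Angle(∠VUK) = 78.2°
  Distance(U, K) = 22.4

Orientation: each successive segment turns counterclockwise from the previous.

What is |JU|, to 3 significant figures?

14.8

A is at the origin; AJ runs at 18.8° with length 11.3, so J = (10.7, 3.64). ∠AJL = 103.7° gives JL at 95.1° from the x-axis; with |JL| = 28.8, L = (8.14, 32.3). ∠JLV = 66.0° gives LV at -151° from the x-axis; with |LV| = 22.1, V = (-11.2, 21.6). LV ⟂ VU, so VU runs at -60.9°; with |VU| = 15.8, U = (-3.49, 7.77). Then |JU| = |U − J| = 14.8.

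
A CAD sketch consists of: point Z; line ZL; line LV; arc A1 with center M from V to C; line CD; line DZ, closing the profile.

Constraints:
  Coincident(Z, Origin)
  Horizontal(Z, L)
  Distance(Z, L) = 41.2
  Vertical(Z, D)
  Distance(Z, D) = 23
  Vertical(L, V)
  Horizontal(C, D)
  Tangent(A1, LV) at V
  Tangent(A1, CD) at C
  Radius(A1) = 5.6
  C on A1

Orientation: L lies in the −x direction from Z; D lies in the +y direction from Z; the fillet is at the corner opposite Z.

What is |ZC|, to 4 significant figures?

42.38

Z is at the origin; Z and L share the same y with |ZL| = 41.2 and L on the −x side, so L = (-41.20, 0.000). ZD is vertical with |ZD| = 23.0 and D on the +y side, so D = (0.000, 23.00). The virtual corner opposite Z is at (-41.20, 23.00). Since A1 is tangent to LV there, MV ⟂ LV and since A1 is tangent to CD there, MC ⟂ CD, with radius 5.6, so the center M sits 5.6 in from both sides at M = (-35.60, 17.40). That places the tangent points at V = (-41.20, 17.40) on LV and C = (-35.60, 23.00) on CD. Then |ZC| = |C − Z| = 42.38.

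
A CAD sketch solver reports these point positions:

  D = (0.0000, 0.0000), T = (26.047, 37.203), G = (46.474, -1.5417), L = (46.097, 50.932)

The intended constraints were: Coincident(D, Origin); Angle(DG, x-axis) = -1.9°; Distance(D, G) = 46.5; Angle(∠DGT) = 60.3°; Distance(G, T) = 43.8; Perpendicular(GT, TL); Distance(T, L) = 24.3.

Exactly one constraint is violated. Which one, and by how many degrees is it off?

Perpendicular(GT, TL) — off by 6.60°.

D = (0.00, 0.00) ✓; DG at -1.900° ✓; |DG| = 46.50 ✓; ∠DGT = 60.30° ✓; |GT| = 43.80 ✓; ∠(GT, TL) = 83.40° ✗; |TL| = 24.30 ✓.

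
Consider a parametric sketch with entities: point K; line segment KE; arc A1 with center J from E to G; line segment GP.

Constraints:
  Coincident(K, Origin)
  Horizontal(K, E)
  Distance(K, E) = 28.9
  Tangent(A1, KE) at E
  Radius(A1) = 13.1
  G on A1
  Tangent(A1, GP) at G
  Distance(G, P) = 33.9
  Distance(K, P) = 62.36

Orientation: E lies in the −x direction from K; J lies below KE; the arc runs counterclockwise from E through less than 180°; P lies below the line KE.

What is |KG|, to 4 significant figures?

44.18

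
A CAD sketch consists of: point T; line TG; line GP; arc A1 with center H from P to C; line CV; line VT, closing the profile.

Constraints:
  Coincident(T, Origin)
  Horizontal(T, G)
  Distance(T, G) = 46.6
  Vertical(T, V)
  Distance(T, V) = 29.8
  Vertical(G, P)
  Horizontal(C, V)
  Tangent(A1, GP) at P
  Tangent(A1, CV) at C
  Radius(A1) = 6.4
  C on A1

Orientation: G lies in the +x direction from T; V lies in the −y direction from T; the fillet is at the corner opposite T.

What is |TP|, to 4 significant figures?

52.15

The virtual corner opposite T is at (46.60, -29.80). Tangency of A1 to GP means the radius HP is perpendicular to GP and A1 meets CV tangentially, so HC is at right angles to CV, with radius 6.4, so the center H sits 6.4 in from both sides at H = (40.20, -23.40). That places the tangent points at P = (46.60, -23.40) on GP and C = (40.20, -29.80) on CV. Then |TP| = |P − T| = 52.15.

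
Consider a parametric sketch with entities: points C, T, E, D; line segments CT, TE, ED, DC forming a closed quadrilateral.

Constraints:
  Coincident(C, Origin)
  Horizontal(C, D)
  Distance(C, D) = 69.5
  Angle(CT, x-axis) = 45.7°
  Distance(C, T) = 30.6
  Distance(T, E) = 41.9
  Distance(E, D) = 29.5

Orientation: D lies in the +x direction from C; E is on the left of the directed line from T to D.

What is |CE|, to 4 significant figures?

68.97

C is at the origin; CD is horizontal with |CD| = 69.5 and D in +x, so D = (69.5, 0). CT runs at 45.7° with |CT| = 30.6, so T = (21.37, 21.90). E is determined by |TE| = 41.9 and |ED| = 29.5 together: it lies at the intersection of circle(T, 41.9) and circle(D, 29.5). With |TD| = 52.88, the foot of the radical line on TD is 34.81 from T and the perpendicular offset is √(41.9² − 34.81²) = 23.32. Taking the left-of-TD solution: E = (62.71, 28.71).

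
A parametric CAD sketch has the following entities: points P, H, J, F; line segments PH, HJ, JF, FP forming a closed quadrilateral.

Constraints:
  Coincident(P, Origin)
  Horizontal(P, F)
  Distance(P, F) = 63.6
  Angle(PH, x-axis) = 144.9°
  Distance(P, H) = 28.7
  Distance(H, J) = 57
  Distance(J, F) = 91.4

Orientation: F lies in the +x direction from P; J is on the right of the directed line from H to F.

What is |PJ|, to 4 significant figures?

44.30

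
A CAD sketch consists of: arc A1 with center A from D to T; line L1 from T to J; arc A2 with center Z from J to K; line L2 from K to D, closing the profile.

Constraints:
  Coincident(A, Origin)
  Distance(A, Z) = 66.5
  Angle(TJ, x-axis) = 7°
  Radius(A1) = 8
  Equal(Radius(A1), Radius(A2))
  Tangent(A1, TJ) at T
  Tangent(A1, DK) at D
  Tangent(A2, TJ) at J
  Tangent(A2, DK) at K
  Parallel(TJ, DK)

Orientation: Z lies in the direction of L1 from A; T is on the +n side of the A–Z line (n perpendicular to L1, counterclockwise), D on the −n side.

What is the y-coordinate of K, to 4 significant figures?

0.1639

The slot axis is L1's direction at 7.0°, so u = (cos 7.0°, sin 7.0°) = (0.9925, 0.1219) and n = (−sin 7.0°, cos 7.0°) = (-0.1219, 0.9925). A is at the origin and Z lies 66.5 along u from A, so Z = 66.5·u = (66.00, 8.104). Tangency of A1 to both parallel lines with radius 8.0 puts T and D at A ± 8.0·n: T = (-0.9750, 7.940), D = (0.9750, -7.940). Equal radii place J and K the same way about Z: J = Z + 8.0·n = (65.03, 16.04), K = Z − 8.0·n = (66.98, 0.1639). So K.y = 0.1639.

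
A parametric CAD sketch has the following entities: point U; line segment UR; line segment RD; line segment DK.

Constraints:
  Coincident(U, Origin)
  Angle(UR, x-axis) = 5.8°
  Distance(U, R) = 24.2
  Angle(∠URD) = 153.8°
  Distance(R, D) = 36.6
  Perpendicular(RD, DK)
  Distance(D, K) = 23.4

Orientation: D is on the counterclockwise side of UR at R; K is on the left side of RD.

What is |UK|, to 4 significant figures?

59.68

U is at the origin; UR runs at 5.8° with length 24.2, so R = 24.2·(cos 5.8°, sin 5.8°) = (24.08, 2.446). ∠URD = 153.8°, so RD runs at 5.8° + (180° − 153.8°) = 32.00° from the x-axis; with |RD| = 36.6, D = R + 36.6·(cos 32.00°, sin 32.00°) = (55.11, 21.84). RD is perpendicular to DK; with |DK| = 23.4 on the left of RD, K = D + 23.4·(-0.5299, 0.8480) = (42.71, 41.68). Then |UK| = |K − U| = 59.68.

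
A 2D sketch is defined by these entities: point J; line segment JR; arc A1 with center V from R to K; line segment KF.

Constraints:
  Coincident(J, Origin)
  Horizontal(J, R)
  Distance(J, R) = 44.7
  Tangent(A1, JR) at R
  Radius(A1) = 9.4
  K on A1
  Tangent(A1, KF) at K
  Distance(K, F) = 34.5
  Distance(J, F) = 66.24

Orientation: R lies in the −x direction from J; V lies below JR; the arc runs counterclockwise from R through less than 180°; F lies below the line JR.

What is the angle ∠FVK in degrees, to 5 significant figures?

74.759°

J is at the origin; JR is horizontal with |JR| = 44.7 and R on the −x side, so R = (-44.700, 0.0000). The tangent condition forces VR to be normal to JR, so V = R + (0, -9.4) = (-44.700, -9.4000). Since VK ⟂ KF (tangency), |VF| = √(9.4² + 34.5²) = 35.758 regardless of where K sits on A1. So F lies on both circle(J, 66.24) and circle(V, 35.758); the below-JR intersection is F = (-48.666, -44.937). K is the foot of the tangent from F: K = (-53.988, -10.850).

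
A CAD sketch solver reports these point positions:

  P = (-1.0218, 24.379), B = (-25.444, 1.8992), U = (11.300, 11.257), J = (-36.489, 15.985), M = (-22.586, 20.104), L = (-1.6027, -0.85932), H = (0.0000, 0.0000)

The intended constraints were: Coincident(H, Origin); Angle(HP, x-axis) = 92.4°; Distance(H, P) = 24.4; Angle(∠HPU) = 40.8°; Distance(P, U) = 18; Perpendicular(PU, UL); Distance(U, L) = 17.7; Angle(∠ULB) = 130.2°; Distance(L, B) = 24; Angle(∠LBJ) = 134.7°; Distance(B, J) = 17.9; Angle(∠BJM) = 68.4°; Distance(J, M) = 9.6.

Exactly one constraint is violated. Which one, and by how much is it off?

Distance(J, M) = 9.6 — off by 4.90.

H = (0.00, 0.00) ✓; HP at 92.40° ✓; |HP| = 24.40 ✓; ∠HPU = 40.80° ✓; |PU| = 18.00 ✓; ∠(PU, UL) = 90.00° ✓; |UL| = 17.70 ✓; ∠ULB = 130.2° ✓; |LB| = 24.00 ✓; ∠LBJ = 134.7° ✓; |BJ| = 17.90 ✓; ∠BJM = 68.40° ✓; |JM| = 14.50 ✗.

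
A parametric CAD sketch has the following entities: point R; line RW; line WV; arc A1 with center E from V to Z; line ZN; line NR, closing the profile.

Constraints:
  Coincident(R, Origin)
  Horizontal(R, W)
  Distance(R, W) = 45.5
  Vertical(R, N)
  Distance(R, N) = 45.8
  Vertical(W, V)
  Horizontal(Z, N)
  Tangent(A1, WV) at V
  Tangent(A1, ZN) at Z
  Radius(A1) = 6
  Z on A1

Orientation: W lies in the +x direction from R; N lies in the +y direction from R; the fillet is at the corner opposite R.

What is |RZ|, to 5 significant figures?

60.480

The virtual corner opposite R is at (45.500, 45.800). Since A1 is tangent to WV there, EV ⟂ WV and the tangent condition forces EZ to be normal to ZN, with radius 6.0, so the center E sits 6.0 in from both sides at E = (39.500, 39.800). That places the tangent points at V = (45.500, 39.800) on WV and Z = (39.500, 45.800) on ZN. Then |RZ| = |Z − R| = 60.480.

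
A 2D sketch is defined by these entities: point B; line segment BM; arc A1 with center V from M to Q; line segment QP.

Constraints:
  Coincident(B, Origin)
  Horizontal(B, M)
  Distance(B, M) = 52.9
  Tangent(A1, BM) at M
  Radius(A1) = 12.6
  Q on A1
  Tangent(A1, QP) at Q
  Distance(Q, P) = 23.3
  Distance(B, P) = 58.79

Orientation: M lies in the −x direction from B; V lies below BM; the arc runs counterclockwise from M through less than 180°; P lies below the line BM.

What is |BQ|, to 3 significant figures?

65.4

Checks: |VQ| = 12.60 ✓; ∠(VQ, QP) = 90.00° ✓; |QP| = 23.30 ✓; |BP| = 58.79 ✓.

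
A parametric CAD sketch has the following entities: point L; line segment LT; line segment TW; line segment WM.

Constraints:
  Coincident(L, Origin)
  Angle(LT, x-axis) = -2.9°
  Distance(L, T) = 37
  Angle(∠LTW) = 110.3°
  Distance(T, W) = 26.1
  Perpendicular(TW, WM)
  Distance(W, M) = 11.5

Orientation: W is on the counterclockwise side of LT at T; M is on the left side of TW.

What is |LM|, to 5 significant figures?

45.325

L is at the origin; LT runs at -2.9° with length 37.0, so T = 37.0·(cos -2.9°, sin -2.9°) = (36.953, -1.8719). ∠LTW = 110.3°, so TW runs at -2.9° + (180° − 110.3°) = 66.800° from the x-axis; with |TW| = 26.1, W = T + 26.1·(cos 66.800°, sin 66.800°) = (47.235, 22.117). The perpendicularity gives WM at right angles to TW; with |WM| = 11.5 on the left of TW, M = W + 11.5·(-0.91914, 0.39394) = (36.664, 26.648). Then |LM| = |M − L| = 45.325.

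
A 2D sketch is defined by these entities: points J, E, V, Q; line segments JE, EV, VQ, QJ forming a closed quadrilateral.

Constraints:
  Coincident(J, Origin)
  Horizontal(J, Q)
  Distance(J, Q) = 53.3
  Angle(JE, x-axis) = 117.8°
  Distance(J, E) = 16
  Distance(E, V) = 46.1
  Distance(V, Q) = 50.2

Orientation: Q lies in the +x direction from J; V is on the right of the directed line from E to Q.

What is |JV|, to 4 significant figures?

30.14

J is at the origin; JQ is horizontal with |JQ| = 53.3 and Q in +x, so Q = (53.3, 0). JE runs at 117.8° with |JE| = 16.0, so E = (-7.462, 14.15). V is determined by |EV| = 46.1 and |VQ| = 50.2 together: it lies at the intersection of circle(E, 46.1) and circle(Q, 50.2). With |EQ| = 62.39, the foot of the radical line on EQ is 28.03 from E and the perpendicular offset is √(46.1² − 28.03²) = 36.60. Taking the right-of-EQ solution: V = (11.53, -27.85).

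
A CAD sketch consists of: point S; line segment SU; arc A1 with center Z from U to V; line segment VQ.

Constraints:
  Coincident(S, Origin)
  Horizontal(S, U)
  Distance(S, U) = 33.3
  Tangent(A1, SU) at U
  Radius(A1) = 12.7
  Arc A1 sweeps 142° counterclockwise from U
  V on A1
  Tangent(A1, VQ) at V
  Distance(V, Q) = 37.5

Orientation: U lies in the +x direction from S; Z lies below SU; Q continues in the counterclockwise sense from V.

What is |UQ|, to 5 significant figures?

50.690

S is at the origin; SU is horizontal with |SU| = 33.3 and U on the +x side, so U = (33.300, 0.0000). Since A1 is tangent to SU there, ZU ⟂ SU, so Z = U + (0, -12.7) = (33.300, -12.700). On A1, U sits at bearing 90° from Z; a 142° counterclockwise sweep puts V at bearing 232°, so V = Z + 12.7·(cos 232°, sin 232°) = (25.481, -22.708). The tangent condition forces ZV to be normal to VQ, so VQ runs along (−sin 232°, cos 232°); with |VQ| = 37.5, Q = (55.032, -45.795). Then |UQ| = |Q − U| = 50.690.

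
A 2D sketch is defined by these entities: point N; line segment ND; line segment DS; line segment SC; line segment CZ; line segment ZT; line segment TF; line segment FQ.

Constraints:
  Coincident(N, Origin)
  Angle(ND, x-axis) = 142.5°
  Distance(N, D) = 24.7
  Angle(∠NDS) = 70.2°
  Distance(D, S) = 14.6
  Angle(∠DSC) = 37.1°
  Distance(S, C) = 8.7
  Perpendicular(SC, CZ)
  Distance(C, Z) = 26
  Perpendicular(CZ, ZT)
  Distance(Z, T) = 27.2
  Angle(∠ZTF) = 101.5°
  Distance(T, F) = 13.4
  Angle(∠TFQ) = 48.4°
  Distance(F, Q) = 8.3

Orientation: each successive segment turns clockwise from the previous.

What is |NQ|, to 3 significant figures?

45.8

N is at the origin; ND runs at 142.5° with length 24.7, so D = (-19.6, 15.0). ∠NDS = 70.2° gives DS at 32.7° from the x-axis; with |DS| = 14.6, S = (-7.31, 22.9). ∠DSC = 37.1° gives SC at -110° from the x-axis; with |SC| = 8.7, C = (-10.3, 14.8). The perpendicularity gives CZ at right angles to SC, so CZ runs at 160°; with |CZ| = 26.0, Z = (-34.7, 23.7). The perpendicularity gives ZT at right angles to CZ, so ZT runs at 69.8°; with |ZT| = 27.2, T = (-25.3, 49.3). ∠ZTF = 101.5° gives TF at -8.70° from the x-axis; with |TF| = 13.4, F = (-12.1, 47.2). ∠TFQ = 48.4° gives FQ at -140° from the x-axis; with |FQ| = 8.3, Q = (-18.5, 41.9). Then |NQ| = |Q − N| = 45.8.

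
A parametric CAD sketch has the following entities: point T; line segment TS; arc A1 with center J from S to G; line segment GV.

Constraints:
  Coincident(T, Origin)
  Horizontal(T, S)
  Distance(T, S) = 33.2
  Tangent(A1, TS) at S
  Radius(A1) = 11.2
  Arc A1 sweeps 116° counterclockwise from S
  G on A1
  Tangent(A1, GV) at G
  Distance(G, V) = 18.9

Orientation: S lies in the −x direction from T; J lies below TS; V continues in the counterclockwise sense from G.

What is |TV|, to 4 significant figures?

48.16

T is at the origin; TS is horizontal with |TS| = 33.2 and S on the −x side, so S = (-33.20, 0.000). A1 meets TS tangentially, so JS is at right angles to TS, so J = S + (0, -11.2) = (-33.20, -11.20). On A1, S sits at bearing 90° from J; a 116° counterclockwise sweep puts G at bearing 206°, so G = J + 11.2·(cos 206°, sin 206°) = (-43.27, -16.11). The tangent condition forces JG to be normal to GV, so GV runs along (−sin 206°, cos 206°); with |GV| = 18.9, V = (-34.98, -33.10). Then |TV| = |V − T| = 48.16.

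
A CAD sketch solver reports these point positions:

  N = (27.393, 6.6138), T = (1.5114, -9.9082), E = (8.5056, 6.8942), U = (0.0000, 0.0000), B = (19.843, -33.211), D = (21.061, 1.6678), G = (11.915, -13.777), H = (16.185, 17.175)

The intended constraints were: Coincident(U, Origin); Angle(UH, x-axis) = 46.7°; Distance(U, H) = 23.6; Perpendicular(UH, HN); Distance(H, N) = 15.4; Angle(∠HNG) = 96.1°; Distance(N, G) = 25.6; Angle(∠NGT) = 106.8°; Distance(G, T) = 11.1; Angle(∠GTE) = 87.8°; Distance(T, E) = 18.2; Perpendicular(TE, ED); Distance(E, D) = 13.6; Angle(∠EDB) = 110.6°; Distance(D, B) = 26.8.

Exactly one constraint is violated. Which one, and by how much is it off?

Distance(D, B) = 26.8 — off by 8.10.

U = (0.00, 0.00) ✓; UH at 46.70° ✓; |UH| = 23.60 ✓; ∠(UH, HN) = 90.00° ✓; |HN| = 15.40 ✓; ∠HNG = 96.10° ✓; |NG| = 25.60 ✓; ∠NGT = 106.8° ✓; |GT| = 11.10 ✓; ∠GTE = 87.80° ✓; |TE| = 18.20 ✓; ∠(TE, ED) = 90.00° ✓; |ED| = 13.60 ✓; ∠EDB = 110.6° ✓; |DB| = 34.90 ✗.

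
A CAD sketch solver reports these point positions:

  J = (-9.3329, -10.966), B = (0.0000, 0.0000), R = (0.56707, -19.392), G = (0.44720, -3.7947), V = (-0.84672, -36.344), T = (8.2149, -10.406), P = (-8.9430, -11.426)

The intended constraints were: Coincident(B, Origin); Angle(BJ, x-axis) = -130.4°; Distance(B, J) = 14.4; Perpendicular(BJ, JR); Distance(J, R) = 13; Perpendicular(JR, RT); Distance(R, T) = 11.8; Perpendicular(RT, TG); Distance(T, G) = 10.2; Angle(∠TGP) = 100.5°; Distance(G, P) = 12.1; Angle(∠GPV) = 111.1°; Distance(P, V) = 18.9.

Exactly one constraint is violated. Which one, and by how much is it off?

Distance(P, V) = 18.9 — off by 7.30.

B = (0.00, 0.00) ✓; BJ at -130.4° ✓; |BJ| = 14.40 ✓; ∠(BJ, JR) = 90.00° ✓; |JR| = 13.00 ✓; ∠(JR, RT) = 90.00° ✓; |RT| = 11.80 ✓; ∠(RT, TG) = 90.00° ✓; |TG| = 10.20 ✓; ∠TGP = 100.5° ✓; |GP| = 12.10 ✓; ∠GPV = 111.1° ✓; |PV| = 26.20 ✗.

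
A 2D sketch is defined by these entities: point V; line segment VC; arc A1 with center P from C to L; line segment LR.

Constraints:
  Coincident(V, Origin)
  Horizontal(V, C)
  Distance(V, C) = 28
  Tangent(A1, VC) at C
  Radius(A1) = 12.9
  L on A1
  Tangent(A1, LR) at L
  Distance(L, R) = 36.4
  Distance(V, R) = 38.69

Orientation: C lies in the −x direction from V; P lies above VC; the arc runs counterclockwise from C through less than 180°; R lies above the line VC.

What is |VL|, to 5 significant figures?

17.979

V is at the origin; V and C share the same y with |VC| = 28.0 and C on the −x side, so C = (-28.000, 0.0000). Tangency of A1 to VC means the radius PC is perpendicular to VC, so P = C + (0, 12.9) = (-28.000, 12.900). Since PL ⟂ LR (tangency), |PR| = √(12.9² + 36.4²) = 38.618 regardless of where L sits on A1. So R lies on both circle(V, 38.69) and circle(P, 38.618); the above-VC intersection is R = (0.75103, 38.683). L is the foot of the tangent from R: L = (-16.674, 6.7246).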